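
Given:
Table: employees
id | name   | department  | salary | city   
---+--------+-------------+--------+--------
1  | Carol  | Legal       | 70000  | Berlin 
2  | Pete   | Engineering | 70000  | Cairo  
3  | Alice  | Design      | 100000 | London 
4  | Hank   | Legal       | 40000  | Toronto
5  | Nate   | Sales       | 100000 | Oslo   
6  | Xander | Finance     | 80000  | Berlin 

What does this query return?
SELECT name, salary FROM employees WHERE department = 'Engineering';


Filtering: department = 'Engineering'
Matching rows: 1

1 rows:
Pete, 70000


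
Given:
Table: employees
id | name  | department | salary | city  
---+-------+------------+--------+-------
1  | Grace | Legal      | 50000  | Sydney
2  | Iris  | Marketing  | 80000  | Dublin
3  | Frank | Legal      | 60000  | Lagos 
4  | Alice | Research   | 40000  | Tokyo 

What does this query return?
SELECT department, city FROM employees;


Projecting columns: department, city

4 rows:
Legal, Sydney
Marketing, Dublin
Legal, Lagos
Research, Tokyo


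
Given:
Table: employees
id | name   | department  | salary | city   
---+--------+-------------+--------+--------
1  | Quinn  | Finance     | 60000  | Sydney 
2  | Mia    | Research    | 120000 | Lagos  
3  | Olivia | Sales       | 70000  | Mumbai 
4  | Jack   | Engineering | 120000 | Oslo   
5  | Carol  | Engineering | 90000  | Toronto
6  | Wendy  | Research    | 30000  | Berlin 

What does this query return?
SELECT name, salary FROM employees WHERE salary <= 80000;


Filtering: salary <= 80000
Matching: 3 rows

3 rows:
Quinn, 60000
Olivia, 70000
Wendy, 30000


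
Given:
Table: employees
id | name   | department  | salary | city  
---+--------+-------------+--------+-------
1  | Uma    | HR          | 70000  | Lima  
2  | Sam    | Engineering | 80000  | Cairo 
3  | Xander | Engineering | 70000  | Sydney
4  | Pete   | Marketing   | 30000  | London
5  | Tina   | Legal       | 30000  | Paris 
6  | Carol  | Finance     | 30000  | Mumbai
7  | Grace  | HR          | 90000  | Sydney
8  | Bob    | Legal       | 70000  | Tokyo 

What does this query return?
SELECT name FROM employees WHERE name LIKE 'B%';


LIKE 'B%' matches names starting with 'B'
Matching: 1

1 rows:
Bob


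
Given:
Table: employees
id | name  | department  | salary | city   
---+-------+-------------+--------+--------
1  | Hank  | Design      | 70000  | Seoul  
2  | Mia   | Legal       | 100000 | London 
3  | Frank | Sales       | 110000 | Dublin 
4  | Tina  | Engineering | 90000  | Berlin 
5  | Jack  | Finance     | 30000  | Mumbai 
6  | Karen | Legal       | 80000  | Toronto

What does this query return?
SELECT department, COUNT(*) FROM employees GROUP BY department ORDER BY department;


Assigning each row to its department group:
  Hank -> Design
  Mia -> Legal
  Frank -> Sales
  Tina -> Engineering
  Jack -> Finance
  Karen -> Legal


5 groups:
Design, 1
Engineering, 1
Finance, 1
Legal, 2
Sales, 1


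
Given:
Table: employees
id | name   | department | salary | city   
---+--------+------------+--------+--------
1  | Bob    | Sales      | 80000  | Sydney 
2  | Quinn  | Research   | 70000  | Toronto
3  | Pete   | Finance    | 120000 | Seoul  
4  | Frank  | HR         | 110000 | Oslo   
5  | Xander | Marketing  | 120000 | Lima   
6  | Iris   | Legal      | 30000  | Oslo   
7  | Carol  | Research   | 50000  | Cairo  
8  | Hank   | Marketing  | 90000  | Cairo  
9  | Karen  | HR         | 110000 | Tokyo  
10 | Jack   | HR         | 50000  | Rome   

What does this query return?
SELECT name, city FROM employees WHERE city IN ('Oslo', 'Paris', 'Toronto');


Filtering: city IN ('Oslo', 'Paris', 'Toronto')
Matching: 3 rows

3 rows:
Quinn, Toronto
Frank, Oslo
Iris, Oslo


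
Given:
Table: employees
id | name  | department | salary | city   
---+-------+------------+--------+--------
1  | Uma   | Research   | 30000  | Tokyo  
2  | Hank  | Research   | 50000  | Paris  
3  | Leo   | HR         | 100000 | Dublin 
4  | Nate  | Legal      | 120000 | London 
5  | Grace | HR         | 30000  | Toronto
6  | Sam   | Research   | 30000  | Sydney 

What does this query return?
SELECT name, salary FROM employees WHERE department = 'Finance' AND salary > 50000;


Filtering: department = 'Finance' AND salary > 50000
Matching: 0 rows

Empty result set (0 rows)


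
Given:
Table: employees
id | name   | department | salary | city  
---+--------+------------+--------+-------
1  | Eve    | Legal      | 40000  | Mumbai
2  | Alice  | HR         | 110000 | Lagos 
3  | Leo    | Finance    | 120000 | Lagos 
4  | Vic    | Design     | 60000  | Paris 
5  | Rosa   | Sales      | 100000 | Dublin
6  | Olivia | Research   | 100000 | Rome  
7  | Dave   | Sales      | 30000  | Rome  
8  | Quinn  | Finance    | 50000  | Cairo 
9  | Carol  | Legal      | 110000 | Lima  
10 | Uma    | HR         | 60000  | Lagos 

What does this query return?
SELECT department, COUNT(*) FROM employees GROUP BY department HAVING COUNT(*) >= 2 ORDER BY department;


Groups with count >= 2:
  Finance: 2 -> PASS
  HR: 2 -> PASS
  Legal: 2 -> PASS
  Sales: 2 -> PASS
  Design: 1 -> filtered out
  Research: 1 -> filtered out


4 groups:
Finance, 2
HR, 2
Legal, 2
Sales, 2


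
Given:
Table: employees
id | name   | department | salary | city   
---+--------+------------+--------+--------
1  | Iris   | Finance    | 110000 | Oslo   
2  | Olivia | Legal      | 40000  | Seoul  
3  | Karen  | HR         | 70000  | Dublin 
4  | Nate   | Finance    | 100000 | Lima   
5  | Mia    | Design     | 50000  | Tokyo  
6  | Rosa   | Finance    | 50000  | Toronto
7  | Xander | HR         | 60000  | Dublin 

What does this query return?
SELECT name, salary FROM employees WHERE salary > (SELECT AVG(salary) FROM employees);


Subquery: AVG(salary) = 68571.43
Filtering: salary > 68571.43
  Iris (110000) -> MATCH
  Karen (70000) -> MATCH
  Nate (100000) -> MATCH


3 rows:
Iris, 110000
Karen, 70000
Nate, 100000


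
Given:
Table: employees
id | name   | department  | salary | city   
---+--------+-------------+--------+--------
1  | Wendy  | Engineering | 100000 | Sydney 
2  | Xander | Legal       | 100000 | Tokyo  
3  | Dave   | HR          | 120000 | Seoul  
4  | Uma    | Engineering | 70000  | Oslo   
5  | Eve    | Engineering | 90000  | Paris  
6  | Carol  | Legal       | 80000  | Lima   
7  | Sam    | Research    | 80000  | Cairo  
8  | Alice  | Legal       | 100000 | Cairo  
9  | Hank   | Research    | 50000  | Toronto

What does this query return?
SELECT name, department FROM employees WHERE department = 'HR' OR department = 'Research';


Filtering: department = 'HR' OR 'Research'
Matching: 3 rows

3 rows:
Dave, HR
Sam, Research
Hank, Research


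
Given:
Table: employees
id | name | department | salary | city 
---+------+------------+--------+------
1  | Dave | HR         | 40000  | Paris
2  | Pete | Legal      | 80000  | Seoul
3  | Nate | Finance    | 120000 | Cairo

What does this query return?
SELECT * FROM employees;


SELECT * returns all 3 rows with all columns

3 rows:
1, Dave, HR, 40000, Paris
2, Pete, Legal, 80000, Seoul
3, Nate, Finance, 120000, Cairo


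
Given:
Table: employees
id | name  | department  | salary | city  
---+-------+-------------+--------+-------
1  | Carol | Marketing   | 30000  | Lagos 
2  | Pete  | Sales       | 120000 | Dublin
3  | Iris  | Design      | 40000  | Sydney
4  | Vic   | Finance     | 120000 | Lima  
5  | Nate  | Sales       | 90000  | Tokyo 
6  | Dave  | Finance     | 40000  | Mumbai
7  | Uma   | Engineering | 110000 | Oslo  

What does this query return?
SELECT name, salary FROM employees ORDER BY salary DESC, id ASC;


Sorting by salary DESC, then id ASC for ties

7 rows:
Pete, 120000
Vic, 120000
Uma, 110000
Nate, 90000
Iris, 40000
Dave, 40000
Carol, 30000


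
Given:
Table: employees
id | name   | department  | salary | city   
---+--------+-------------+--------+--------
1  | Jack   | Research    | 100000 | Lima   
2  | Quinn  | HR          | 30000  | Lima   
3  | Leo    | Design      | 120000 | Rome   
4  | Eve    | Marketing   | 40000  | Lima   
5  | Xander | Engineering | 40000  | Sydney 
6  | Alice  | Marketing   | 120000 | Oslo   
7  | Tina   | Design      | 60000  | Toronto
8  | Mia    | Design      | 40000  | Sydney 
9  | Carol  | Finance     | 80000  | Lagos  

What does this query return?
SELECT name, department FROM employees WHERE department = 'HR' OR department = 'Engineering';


Filtering: department = 'HR' OR 'Engineering'
Matching: 2 rows

2 rows:
Quinn, HR
Xander, Engineering


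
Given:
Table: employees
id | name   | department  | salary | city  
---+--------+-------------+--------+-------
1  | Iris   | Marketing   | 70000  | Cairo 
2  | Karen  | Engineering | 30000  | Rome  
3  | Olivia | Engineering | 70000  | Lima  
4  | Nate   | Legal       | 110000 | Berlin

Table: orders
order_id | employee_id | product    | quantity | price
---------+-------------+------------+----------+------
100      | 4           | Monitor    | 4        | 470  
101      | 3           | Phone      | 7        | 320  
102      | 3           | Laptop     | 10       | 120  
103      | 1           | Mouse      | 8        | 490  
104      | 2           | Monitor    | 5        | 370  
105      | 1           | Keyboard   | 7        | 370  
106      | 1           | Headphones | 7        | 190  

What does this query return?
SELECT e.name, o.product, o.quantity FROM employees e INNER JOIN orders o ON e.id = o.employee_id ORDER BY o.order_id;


Joining employees.id = orders.employee_id:
  employee Nate (id=4) -> order Monitor
  employee Olivia (id=3) -> order Phone
  employee Olivia (id=3) -> order Laptop
  employee Iris (id=1) -> order Mouse
  employee Karen (id=2) -> order Monitor
  employee Iris (id=1) -> order Keyboard
  employee Iris (id=1) -> order Headphones


7 rows:
Nate, Monitor, 4
Olivia, Phone, 7
Olivia, Laptop, 10
Iris, Mouse, 8
Karen, Monitor, 5
Iris, Keyboard, 7
Iris, Headphones, 7


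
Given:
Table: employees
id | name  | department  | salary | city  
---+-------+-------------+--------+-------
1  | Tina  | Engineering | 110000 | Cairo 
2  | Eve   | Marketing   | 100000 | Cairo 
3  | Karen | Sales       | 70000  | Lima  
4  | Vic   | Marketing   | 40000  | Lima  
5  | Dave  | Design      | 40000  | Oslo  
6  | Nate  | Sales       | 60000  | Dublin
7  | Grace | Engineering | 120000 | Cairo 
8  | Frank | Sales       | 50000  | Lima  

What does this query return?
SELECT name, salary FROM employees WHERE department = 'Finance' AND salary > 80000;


Filtering: department = 'Finance' AND salary > 80000
Matching: 0 rows

Empty result set (0 rows)


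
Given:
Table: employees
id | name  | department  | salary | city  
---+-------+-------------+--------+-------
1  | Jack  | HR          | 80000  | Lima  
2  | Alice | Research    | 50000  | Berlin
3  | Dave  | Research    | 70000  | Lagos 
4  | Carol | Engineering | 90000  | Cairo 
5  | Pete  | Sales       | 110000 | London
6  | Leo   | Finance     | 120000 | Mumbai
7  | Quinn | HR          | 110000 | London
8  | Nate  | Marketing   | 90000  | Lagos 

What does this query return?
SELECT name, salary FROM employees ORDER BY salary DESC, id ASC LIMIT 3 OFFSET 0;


Sort by salary DESC (id ASC tiebreak), then skip 0 and take 3
Rows 1 through 3

3 rows:
Leo, 120000
Pete, 110000
Quinn, 110000


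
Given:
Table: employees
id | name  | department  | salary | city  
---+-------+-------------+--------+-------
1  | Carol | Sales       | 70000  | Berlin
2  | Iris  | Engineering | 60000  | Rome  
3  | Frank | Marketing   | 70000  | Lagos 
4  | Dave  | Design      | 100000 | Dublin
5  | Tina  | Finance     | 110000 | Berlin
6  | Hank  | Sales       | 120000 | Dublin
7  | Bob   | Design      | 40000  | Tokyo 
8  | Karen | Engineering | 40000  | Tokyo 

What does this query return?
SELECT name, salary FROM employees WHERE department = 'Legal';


Filtering: department = 'Legal'
Matching rows: 0

Empty result set (0 rows)


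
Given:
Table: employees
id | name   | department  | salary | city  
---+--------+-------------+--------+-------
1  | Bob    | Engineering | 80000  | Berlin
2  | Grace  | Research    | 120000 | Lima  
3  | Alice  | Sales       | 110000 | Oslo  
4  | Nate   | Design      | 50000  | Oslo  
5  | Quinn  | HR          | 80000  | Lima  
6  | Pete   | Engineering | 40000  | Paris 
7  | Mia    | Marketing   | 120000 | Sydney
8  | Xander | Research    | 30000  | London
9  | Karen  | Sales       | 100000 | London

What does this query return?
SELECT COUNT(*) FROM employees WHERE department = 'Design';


Counting rows where department = 'Design'
  Nate -> MATCH


1


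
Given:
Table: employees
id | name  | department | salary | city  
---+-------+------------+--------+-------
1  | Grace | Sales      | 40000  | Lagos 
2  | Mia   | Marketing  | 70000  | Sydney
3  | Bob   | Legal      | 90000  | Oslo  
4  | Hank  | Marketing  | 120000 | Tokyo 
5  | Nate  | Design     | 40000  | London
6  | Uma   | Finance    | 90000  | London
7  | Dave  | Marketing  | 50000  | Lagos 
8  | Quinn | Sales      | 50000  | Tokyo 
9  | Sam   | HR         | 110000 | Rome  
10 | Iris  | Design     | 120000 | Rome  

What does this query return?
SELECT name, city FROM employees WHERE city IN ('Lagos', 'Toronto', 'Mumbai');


Filtering: city IN ('Lagos', 'Toronto', 'Mumbai')
Matching: 2 rows

2 rows:
Grace, Lagos
Dave, Lagos


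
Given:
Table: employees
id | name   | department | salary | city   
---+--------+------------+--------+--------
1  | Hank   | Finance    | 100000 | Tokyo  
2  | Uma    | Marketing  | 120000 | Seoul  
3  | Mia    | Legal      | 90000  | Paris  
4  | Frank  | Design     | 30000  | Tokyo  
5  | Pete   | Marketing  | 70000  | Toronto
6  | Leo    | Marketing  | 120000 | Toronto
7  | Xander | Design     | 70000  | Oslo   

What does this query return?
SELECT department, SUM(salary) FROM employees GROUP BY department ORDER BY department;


Summing salary within each department:
  Design: 30000 + 70000 = 100000
  Finance: 100000 = 100000
  Legal: 90000 = 90000
  Marketing: 120000 + 70000 + 120000 = 310000


4 groups:
Design, 100000
Finance, 100000
Legal, 90000
Marketing, 310000


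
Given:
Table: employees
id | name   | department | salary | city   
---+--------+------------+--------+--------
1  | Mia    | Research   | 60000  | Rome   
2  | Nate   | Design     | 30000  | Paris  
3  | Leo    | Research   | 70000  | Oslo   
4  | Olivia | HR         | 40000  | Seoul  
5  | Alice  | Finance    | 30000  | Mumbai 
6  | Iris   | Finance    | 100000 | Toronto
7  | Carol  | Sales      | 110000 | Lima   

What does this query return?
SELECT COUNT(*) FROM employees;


COUNT(*) counts all rows

7


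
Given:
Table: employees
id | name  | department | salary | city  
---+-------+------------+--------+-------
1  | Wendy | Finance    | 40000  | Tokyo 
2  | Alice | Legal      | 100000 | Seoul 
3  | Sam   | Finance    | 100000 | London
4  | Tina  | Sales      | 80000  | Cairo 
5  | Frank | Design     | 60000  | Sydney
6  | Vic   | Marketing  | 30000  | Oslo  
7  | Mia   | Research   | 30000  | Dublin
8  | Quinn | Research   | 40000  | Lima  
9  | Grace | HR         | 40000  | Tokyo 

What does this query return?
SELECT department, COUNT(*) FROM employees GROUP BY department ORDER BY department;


Assigning each row to its department group:
  Wendy -> Finance
  Alice -> Legal
  Sam -> Finance
  Tina -> Sales
  Frank -> Design
  Vic -> Marketing
  Mia -> Research
  Quinn -> Research
  Grace -> HR


7 groups:
Design, 1
Finance, 2
HR, 1
Legal, 1
Marketing, 1
Research, 2
Sales, 1


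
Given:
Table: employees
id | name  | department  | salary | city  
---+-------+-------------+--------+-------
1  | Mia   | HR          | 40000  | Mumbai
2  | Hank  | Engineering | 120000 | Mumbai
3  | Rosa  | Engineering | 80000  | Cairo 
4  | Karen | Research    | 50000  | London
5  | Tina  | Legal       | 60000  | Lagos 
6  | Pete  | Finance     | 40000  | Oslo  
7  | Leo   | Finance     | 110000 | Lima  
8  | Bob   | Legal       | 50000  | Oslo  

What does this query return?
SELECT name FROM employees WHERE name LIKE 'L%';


LIKE 'L%' matches names starting with 'L'
Matching: 1

1 rows:
Leo


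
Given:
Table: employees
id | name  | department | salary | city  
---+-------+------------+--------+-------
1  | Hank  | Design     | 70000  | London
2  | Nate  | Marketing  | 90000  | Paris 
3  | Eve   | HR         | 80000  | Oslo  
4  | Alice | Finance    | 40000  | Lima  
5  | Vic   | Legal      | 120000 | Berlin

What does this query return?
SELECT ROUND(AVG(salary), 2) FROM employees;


SUM(salary) = 400000
COUNT = 5
ROUND(AVG, 2) = ROUND(400000 / 5, 2) = 80000.0

80000.0


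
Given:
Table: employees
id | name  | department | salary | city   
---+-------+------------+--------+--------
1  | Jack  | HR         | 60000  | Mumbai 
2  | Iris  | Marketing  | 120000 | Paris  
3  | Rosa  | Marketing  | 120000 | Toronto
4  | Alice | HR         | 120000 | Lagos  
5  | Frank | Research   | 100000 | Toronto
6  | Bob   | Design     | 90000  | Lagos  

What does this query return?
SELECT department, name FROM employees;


Projecting columns: department, name

6 rows:
HR, Jack
Marketing, Iris
Marketing, Rosa
HR, Alice
Research, Frank
Design, Bob


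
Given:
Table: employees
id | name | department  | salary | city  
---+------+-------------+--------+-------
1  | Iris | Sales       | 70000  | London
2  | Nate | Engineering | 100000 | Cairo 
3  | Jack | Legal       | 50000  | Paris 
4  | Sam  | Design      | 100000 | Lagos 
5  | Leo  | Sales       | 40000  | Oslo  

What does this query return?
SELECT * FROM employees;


SELECT * returns all 5 rows with all columns

5 rows:
1, Iris, Sales, 70000, London
2, Nate, Engineering, 100000, Cairo
3, Jack, Legal, 50000, Paris
4, Sam, Design, 100000, Lagos
5, Leo, Sales, 40000, Oslo


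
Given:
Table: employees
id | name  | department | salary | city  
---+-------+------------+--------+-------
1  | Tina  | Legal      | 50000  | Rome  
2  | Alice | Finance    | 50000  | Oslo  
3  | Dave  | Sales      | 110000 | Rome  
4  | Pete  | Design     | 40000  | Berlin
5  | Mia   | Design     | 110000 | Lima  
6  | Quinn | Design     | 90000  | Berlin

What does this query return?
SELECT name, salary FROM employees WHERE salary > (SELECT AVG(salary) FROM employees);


Subquery: AVG(salary) = 75000.0
Filtering: salary > 75000.0
  Dave (110000) -> MATCH
  Mia (110000) -> MATCH
  Quinn (90000) -> MATCH


3 rows:
Dave, 110000
Mia, 110000
Quinn, 90000


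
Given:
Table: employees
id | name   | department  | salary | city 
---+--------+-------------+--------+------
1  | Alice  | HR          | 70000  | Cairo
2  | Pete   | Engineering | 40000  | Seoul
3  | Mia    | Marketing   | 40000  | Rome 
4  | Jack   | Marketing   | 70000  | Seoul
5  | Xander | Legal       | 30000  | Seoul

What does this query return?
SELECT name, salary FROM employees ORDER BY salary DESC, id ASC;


Sorting by salary DESC, then id ASC for ties

5 rows:
Alice, 70000
Jack, 70000
Pete, 40000
Mia, 40000
Xander, 30000


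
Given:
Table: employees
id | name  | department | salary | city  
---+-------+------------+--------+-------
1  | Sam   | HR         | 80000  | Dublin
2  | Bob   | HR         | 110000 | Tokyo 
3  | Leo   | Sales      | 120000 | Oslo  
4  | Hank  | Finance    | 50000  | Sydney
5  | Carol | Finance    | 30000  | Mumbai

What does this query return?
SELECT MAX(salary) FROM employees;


Salaries: 80000, 110000, 120000, 50000, 30000
MAX = 120000

120000


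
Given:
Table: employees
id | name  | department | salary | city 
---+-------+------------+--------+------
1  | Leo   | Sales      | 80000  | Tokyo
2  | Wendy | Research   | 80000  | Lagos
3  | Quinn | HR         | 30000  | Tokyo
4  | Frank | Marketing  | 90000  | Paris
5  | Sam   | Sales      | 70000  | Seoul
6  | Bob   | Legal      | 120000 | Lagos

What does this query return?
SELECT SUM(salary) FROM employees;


SUM(salary) = 80000 + 80000 + 30000 + 90000 + 70000 + 120000 = 470000

470000


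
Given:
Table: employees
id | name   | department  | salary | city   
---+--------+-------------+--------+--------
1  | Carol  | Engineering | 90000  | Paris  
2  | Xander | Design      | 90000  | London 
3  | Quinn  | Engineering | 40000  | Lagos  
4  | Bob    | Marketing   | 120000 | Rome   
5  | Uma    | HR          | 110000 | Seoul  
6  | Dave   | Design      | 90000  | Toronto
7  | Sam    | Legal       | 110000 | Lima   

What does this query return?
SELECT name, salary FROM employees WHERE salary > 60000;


Filtering: salary > 60000
Matching: 6 rows

6 rows:
Carol, 90000
Xander, 90000
Bob, 120000
Uma, 110000
Dave, 90000
Sam, 110000


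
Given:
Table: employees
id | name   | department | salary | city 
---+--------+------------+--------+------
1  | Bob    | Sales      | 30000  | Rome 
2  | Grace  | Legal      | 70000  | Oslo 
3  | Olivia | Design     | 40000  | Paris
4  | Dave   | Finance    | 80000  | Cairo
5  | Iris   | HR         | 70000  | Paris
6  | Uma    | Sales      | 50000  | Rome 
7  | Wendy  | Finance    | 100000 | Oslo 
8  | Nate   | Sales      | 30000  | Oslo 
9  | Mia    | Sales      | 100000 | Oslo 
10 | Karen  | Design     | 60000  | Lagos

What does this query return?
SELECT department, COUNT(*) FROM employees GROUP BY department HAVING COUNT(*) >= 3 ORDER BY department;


Groups with count >= 3:
  Sales: 4 -> PASS
  Design: 2 -> filtered out
  Finance: 2 -> filtered out
  HR: 1 -> filtered out
  Legal: 1 -> filtered out


1 groups:
Sales, 4


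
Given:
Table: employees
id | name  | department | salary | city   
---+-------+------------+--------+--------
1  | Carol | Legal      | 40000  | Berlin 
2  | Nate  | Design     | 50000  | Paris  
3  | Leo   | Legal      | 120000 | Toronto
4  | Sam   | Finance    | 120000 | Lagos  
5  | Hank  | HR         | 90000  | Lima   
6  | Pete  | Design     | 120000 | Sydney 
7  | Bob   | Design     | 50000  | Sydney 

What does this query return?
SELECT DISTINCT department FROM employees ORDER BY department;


All 'department' values (row order): Legal, Design, Legal, Finance, HR, Design, Design
Removing duplicates leaves 4 unique value(s).

4 values:
Design
Finance
HR
Legal


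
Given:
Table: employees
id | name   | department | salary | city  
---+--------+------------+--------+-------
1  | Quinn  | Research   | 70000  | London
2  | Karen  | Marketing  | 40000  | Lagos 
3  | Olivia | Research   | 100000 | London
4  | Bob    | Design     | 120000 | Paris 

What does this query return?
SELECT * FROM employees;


SELECT * returns all 4 rows with all columns

4 rows:
1, Quinn, Research, 70000, London
2, Karen, Marketing, 40000, Lagos
3, Olivia, Research, 100000, London
4, Bob, Design, 120000, Paris


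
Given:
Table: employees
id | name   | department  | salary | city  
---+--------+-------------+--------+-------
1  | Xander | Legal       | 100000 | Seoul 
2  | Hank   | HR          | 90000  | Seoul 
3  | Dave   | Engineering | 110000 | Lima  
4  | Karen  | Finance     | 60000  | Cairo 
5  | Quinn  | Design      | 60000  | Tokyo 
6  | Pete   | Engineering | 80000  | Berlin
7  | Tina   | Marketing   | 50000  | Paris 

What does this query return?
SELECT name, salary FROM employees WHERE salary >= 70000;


Filtering: salary >= 70000
Matching: 4 rows

4 rows:
Xander, 100000
Hank, 90000
Dave, 110000
Pete, 80000


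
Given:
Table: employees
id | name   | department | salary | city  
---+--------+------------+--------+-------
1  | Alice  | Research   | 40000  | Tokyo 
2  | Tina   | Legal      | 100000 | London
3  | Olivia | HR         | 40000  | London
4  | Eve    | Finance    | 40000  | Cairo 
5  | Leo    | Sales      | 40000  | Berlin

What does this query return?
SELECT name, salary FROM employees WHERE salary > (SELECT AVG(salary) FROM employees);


Subquery: AVG(salary) = 52000.0
Filtering: salary > 52000.0
  Tina (100000) -> MATCH


1 rows:
Tina, 100000


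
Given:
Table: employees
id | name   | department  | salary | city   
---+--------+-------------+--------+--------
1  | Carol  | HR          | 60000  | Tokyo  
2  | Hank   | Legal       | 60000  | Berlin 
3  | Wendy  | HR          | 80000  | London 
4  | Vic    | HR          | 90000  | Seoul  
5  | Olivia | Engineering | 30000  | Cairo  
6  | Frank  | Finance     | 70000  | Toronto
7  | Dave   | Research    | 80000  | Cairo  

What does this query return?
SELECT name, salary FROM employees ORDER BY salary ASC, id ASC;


Sorting by salary ASC, then id ASC for ties

7 rows:
Olivia, 30000
Carol, 60000
Hank, 60000
Frank, 70000
Wendy, 80000
Dave, 80000
Vic, 90000


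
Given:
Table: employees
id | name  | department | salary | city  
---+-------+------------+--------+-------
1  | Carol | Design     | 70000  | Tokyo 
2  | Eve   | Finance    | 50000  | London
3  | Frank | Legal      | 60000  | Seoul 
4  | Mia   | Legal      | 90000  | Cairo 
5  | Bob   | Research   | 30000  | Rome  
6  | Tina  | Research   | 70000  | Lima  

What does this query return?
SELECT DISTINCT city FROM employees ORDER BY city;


All 'city' values (row order): Tokyo, London, Seoul, Cairo, Rome, Lima
Removing duplicates leaves 6 unique value(s).

6 values:
Cairo
Lima
London
Rome
Seoul
Tokyo


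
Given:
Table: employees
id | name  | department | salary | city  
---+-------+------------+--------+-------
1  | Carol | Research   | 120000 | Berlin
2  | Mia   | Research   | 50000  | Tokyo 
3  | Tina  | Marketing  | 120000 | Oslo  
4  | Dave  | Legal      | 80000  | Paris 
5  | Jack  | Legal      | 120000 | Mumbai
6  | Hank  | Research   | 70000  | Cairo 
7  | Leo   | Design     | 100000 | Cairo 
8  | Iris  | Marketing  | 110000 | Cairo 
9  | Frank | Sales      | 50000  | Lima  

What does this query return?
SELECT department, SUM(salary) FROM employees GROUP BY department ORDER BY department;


Summing salary within each department:
  Design: 100000 = 100000
  Legal: 80000 + 120000 = 200000
  Marketing: 120000 + 110000 = 230000
  Research: 120000 + 50000 + 70000 = 240000
  Sales: 50000 = 50000


5 groups:
Design, 100000
Legal, 200000
Marketing, 230000
Research, 240000
Sales, 50000


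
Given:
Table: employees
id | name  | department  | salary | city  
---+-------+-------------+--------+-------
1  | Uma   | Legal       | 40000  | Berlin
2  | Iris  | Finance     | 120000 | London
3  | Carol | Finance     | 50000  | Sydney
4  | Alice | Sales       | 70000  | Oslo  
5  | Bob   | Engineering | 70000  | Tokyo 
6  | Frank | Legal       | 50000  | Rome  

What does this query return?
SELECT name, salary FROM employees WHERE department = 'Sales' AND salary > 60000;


Filtering: department = 'Sales' AND salary > 60000
Matching: 1 rows

1 rows:
Alice, 70000


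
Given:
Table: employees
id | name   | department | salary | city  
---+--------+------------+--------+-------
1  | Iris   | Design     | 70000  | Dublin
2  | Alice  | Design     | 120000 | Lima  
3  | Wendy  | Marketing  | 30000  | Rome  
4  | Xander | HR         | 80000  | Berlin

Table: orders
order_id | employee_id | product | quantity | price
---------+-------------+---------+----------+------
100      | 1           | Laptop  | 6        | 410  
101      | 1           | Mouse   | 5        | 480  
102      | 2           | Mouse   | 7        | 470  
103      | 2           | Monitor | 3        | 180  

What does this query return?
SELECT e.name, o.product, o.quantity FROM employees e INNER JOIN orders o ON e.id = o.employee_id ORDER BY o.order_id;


Joining employees.id = orders.employee_id:
  employee Iris (id=1) -> order Laptop
  employee Iris (id=1) -> order Mouse
  employee Alice (id=2) -> order Mouse
  employee Alice (id=2) -> order Monitor


4 rows:
Iris, Laptop, 6
Iris, Mouse, 5
Alice, Mouse, 7
Alice, Monitor, 3


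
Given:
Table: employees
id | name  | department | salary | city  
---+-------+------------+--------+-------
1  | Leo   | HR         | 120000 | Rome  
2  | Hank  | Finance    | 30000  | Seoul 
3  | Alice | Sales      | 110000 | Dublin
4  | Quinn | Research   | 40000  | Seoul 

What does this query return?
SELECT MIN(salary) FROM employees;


Salaries: 120000, 30000, 110000, 40000
MIN = 30000

30000


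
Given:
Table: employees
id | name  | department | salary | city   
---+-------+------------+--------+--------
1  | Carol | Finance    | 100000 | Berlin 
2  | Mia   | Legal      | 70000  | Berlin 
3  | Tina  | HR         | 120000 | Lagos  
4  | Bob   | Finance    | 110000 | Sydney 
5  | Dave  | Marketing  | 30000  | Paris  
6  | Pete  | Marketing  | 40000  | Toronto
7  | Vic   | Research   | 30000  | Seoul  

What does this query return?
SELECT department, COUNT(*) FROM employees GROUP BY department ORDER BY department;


Assigning each row to its department group:
  Carol -> Finance
  Mia -> Legal
  Tina -> HR
  Bob -> Finance
  Dave -> Marketing
  Pete -> Marketing
  Vic -> Research


5 groups:
Finance, 2
HR, 1
Legal, 1
Marketing, 2
Research, 1


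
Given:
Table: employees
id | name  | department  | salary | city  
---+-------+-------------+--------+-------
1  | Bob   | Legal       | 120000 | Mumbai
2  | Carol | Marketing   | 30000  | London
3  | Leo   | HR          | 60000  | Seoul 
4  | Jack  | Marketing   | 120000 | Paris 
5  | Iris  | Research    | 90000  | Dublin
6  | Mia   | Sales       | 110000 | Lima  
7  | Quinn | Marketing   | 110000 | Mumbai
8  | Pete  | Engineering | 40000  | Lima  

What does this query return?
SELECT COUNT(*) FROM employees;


COUNT(*) counts all rows

8


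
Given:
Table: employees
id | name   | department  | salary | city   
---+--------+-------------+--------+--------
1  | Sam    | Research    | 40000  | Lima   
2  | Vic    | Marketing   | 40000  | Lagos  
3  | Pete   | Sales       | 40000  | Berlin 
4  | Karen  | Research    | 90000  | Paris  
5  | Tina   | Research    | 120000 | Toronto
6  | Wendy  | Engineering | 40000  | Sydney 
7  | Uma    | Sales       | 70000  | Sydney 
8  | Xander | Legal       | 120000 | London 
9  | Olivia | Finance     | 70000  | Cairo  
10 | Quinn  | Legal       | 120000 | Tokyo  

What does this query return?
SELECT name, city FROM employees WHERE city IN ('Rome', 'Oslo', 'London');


Filtering: city IN ('Rome', 'Oslo', 'London')
Matching: 1 rows

1 rows:
Xander, London


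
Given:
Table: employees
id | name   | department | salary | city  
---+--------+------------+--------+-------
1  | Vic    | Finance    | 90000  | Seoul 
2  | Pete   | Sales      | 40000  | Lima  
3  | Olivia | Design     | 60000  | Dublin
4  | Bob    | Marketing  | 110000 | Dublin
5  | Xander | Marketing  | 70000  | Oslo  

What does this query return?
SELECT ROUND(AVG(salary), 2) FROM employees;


SUM(salary) = 370000
COUNT = 5
ROUND(AVG, 2) = ROUND(370000 / 5, 2) = 74000.0

74000.0


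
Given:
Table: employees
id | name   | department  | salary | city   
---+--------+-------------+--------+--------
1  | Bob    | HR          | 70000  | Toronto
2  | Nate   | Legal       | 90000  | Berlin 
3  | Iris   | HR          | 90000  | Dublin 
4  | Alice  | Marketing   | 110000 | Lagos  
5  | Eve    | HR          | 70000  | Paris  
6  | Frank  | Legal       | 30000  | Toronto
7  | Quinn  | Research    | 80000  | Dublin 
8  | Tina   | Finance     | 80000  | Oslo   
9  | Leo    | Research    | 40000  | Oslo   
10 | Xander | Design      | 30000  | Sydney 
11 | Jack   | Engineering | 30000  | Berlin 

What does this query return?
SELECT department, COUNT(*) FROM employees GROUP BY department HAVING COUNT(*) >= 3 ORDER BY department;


Groups with count >= 3:
  HR: 3 -> PASS
  Design: 1 -> filtered out
  Engineering: 1 -> filtered out
  Finance: 1 -> filtered out
  Legal: 2 -> filtered out
  Marketing: 1 -> filtered out
  Research: 2 -> filtered out


1 groups:
HR, 3


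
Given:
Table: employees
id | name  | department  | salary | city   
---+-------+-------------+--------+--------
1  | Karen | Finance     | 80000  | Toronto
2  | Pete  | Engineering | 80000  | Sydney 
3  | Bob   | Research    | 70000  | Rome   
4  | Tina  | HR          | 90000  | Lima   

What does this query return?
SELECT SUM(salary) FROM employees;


SUM(salary) = 80000 + 80000 + 70000 + 90000 = 320000

320000


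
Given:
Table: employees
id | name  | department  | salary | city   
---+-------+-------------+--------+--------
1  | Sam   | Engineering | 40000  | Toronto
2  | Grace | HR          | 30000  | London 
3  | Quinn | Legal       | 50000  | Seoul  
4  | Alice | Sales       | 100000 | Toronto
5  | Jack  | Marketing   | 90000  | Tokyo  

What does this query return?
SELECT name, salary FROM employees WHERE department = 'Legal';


Filtering: department = 'Legal'
Matching rows: 1

1 rows:
Quinn, 50000


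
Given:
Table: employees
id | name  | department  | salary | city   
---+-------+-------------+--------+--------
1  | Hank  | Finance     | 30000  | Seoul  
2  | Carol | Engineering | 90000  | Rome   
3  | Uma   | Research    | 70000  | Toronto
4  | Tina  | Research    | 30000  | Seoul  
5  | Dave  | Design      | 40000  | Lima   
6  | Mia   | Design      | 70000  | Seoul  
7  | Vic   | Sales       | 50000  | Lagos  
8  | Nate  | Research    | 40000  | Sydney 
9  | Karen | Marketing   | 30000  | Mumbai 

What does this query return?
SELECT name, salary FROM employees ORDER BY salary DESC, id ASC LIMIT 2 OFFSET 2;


Sort by salary DESC (id ASC tiebreak), then skip 2 and take 2
Rows 3 through 4

2 rows:
Mia, 70000
Vic, 50000


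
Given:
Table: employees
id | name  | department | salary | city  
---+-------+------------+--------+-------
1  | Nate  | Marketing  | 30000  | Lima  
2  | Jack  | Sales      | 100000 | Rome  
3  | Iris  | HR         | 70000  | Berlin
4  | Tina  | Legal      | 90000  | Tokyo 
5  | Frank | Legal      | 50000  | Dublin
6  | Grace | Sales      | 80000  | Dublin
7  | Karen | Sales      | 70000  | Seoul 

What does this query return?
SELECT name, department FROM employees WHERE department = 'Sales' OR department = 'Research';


Filtering: department = 'Sales' OR 'Research'
Matching: 3 rows

3 rows:
Jack, Sales
Grace, Sales
Karen, Sales


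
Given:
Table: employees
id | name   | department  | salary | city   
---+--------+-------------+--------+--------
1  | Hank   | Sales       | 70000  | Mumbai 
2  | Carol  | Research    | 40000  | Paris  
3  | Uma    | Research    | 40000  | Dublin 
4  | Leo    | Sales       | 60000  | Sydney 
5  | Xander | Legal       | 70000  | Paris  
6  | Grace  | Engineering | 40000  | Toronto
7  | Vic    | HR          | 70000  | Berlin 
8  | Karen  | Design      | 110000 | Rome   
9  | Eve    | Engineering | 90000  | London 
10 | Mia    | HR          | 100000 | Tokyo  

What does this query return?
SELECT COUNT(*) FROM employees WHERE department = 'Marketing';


Counting rows where department = 'Marketing'


0


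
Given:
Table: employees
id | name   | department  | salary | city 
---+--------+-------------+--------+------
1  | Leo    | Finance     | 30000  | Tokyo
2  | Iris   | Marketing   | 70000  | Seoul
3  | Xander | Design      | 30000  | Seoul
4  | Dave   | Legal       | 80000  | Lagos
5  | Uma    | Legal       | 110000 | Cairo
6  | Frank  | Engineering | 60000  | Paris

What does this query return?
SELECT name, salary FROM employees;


Projecting columns: name, salary

6 rows:
Leo, 30000
Iris, 70000
Xander, 30000
Dave, 80000
Uma, 110000
Frank, 60000


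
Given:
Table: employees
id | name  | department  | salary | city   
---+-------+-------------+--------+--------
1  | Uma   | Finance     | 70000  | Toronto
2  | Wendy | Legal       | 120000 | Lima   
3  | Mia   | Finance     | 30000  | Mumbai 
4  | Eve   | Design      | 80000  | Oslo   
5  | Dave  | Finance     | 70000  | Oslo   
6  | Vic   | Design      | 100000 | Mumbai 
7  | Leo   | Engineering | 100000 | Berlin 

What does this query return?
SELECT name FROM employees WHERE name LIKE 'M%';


LIKE 'M%' matches names starting with 'M'
Matching: 1

1 rows:
Mia


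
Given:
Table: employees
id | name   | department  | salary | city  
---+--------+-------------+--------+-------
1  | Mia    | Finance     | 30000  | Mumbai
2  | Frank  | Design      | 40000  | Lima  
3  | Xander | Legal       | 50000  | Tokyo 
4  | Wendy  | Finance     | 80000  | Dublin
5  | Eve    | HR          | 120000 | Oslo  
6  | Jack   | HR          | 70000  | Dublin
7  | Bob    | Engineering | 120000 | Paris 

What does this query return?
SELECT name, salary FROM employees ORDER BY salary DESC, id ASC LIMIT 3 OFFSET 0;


Sort by salary DESC (id ASC tiebreak), then skip 0 and take 3
Rows 1 through 3

3 rows:
Eve, 120000
Bob, 120000
Wendy, 80000


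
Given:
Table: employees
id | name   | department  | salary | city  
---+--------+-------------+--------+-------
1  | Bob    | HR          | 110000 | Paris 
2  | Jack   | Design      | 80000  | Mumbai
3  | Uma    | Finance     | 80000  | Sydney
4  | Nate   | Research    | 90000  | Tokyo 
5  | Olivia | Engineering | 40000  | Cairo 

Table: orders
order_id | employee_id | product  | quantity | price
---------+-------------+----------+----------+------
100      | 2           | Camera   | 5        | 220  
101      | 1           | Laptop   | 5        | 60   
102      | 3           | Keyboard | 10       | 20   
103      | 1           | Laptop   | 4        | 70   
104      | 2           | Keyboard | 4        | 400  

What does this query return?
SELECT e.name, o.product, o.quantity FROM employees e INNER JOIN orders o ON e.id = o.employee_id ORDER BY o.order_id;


Joining employees.id = orders.employee_id:
  employee Jack (id=2) -> order Camera
  employee Bob (id=1) -> order Laptop
  employee Uma (id=3) -> order Keyboard
  employee Bob (id=1) -> order Laptop
  employee Jack (id=2) -> order Keyboard


5 rows:
Jack, Camera, 5
Bob, Laptop, 5
Uma, Keyboard, 10
Bob, Laptop, 4
Jack, Keyboard, 4


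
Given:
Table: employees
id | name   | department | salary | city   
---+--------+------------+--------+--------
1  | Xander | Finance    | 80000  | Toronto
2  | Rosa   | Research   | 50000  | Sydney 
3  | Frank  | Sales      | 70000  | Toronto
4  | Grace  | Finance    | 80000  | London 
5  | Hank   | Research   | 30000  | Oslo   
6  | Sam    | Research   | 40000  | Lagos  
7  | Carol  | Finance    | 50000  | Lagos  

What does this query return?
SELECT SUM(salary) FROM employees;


SUM(salary) = 80000 + 50000 + 70000 + 80000 + 30000 + 40000 + 50000 = 400000

400000


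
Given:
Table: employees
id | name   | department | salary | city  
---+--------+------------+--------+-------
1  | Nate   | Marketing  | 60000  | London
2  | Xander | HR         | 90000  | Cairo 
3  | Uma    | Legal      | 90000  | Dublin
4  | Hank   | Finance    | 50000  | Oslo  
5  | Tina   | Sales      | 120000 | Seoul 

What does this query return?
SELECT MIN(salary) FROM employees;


Salaries: 60000, 90000, 90000, 50000, 120000
MIN = 50000

50000


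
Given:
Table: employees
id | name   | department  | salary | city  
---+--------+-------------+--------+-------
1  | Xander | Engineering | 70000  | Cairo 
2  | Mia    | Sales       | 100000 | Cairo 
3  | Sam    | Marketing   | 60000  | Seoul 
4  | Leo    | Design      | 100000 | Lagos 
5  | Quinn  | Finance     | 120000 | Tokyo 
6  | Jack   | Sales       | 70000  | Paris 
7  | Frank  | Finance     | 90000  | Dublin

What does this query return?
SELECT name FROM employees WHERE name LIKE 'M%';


LIKE 'M%' matches names starting with 'M'
Matching: 1

1 rows:
Mia


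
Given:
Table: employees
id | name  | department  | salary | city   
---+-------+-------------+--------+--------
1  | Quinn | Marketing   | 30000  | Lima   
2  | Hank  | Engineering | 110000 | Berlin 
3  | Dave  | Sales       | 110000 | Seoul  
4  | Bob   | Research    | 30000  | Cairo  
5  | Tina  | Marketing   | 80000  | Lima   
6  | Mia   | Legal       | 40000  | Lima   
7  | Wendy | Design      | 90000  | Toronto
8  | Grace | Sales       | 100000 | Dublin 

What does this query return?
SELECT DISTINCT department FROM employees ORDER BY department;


All 'department' values (row order): Marketing, Engineering, Sales, Research, Marketing, Legal, Design, Sales
Removing duplicates leaves 6 unique value(s).

6 values:
Design
Engineering
Legal
Marketing
Research
Sales


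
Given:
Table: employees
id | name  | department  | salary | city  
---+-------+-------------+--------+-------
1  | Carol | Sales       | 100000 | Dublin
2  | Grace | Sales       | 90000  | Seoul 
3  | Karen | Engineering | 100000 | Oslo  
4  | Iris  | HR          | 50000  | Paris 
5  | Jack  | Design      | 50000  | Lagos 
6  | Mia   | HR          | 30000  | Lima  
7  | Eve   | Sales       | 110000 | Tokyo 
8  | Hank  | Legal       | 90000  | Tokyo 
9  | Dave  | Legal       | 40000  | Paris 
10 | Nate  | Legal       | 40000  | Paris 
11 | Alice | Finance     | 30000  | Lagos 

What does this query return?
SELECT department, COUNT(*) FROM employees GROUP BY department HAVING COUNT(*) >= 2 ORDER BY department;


Groups with count >= 2:
  HR: 2 -> PASS
  Legal: 3 -> PASS
  Sales: 3 -> PASS
  Design: 1 -> filtered out
  Engineering: 1 -> filtered out
  Finance: 1 -> filtered out


3 groups:
HR, 2
Legal, 3
Sales, 3
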